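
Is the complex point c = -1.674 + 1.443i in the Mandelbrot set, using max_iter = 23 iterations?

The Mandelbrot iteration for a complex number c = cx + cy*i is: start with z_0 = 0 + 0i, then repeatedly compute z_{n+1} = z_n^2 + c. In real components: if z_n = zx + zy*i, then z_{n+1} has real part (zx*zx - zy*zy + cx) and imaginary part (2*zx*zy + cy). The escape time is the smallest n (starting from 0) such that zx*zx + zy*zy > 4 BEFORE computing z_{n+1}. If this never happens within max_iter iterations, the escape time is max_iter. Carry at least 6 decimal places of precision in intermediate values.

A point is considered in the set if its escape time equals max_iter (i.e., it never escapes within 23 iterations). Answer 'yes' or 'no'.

z_0 = 0 + 0i, c = -1.6740 + 1.4430i
Iter 1: z = -1.6740 + 1.4430i, |z|^2 = 4.8845
Escaped at iteration 1

Answer: no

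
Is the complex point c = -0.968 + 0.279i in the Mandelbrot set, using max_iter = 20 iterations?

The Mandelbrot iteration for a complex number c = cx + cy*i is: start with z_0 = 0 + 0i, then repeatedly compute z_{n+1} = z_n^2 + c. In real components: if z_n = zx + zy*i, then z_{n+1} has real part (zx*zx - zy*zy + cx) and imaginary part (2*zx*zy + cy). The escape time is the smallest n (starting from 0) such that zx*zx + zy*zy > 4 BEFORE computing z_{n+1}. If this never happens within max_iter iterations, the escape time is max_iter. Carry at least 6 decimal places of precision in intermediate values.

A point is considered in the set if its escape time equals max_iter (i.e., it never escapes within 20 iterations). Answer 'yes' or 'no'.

Answer: no

Derivation:
z_0 = 0 + 0i, c = -0.9680 + 0.2790i
Iter 1: z = -0.9680 + 0.2790i, |z|^2 = 1.0149
Iter 2: z = -0.1088 + -0.2611i, |z|^2 = 0.0800
Iter 3: z = -1.0244 + 0.3358i, |z|^2 = 1.1621
Iter 4: z = -0.0315 + -0.4090i, |z|^2 = 0.1683
Iter 5: z = -1.1343 + 0.3048i, |z|^2 = 1.3795
Iter 6: z = 0.2258 + -0.4124i, |z|^2 = 0.2210
Iter 7: z = -1.0871 + 0.0928i, |z|^2 = 1.1903
Iter 8: z = 0.2051 + 0.0773i, |z|^2 = 0.0480
Iter 9: z = -0.9319 + 0.3107i, |z|^2 = 0.9650
Iter 10: z = -0.1961 + -0.3001i, |z|^2 = 0.1285
Iter 11: z = -1.0196 + 0.3967i, |z|^2 = 1.1969
Iter 12: z = -0.0858 + -0.5299i, |z|^2 = 0.2882
Iter 13: z = -1.2415 + 0.3699i, |z|^2 = 1.6781
Iter 14: z = 0.4364 + -0.6395i, |z|^2 = 0.5994
Iter 15: z = -1.1865 + -0.2791i, |z|^2 = 1.4857
Iter 16: z = 0.3619 + 0.9414i, |z|^2 = 1.0171
Iter 17: z = -1.7232 + 0.9603i, |z|^2 = 3.8917
Iter 18: z = 1.0793 + -3.0306i, |z|^2 = 10.3495
Escaped at iteration 18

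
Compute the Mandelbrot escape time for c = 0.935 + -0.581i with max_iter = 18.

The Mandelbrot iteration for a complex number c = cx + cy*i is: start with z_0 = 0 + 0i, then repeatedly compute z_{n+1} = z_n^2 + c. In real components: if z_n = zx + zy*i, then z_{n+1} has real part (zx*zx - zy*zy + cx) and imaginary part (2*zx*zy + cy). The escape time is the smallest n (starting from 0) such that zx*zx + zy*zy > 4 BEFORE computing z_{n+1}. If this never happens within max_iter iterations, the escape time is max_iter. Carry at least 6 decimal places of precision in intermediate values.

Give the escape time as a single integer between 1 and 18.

z_0 = 0 + 0i, c = 0.9350 + -0.5810i
Iter 1: z = 0.9350 + -0.5810i, |z|^2 = 1.2118
Iter 2: z = 1.4717 + -1.6675i, |z|^2 = 4.9463
Escaped at iteration 2

Answer: 2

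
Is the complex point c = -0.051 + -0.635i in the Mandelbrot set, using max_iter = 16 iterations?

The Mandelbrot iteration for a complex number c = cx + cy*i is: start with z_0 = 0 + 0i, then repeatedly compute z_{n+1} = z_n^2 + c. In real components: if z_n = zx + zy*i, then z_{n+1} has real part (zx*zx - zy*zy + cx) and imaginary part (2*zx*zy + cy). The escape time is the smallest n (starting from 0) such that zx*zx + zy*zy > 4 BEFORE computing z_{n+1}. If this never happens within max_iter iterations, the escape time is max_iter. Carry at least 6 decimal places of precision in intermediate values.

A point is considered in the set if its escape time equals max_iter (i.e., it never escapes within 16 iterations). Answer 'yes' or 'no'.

Answer: yes

Derivation:
z_0 = 0 + 0i, c = -0.0510 + -0.6350i
Iter 1: z = -0.0510 + -0.6350i, |z|^2 = 0.4058
Iter 2: z = -0.4516 + -0.5702i, |z|^2 = 0.5291
Iter 3: z = -0.1722 + -0.1199i, |z|^2 = 0.0440
Iter 4: z = -0.0357 + -0.5937i, |z|^2 = 0.3537
Iter 5: z = -0.4022 + -0.5926i, |z|^2 = 0.5129
Iter 6: z = -0.2404 + -0.1583i, |z|^2 = 0.0829
Iter 7: z = -0.0183 + -0.5589i, |z|^2 = 0.3127
Iter 8: z = -0.3630 + -0.6146i, |z|^2 = 0.5095
Iter 9: z = -0.2969 + -0.1888i, |z|^2 = 0.1238
Iter 10: z = 0.0015 + -0.5229i, |z|^2 = 0.2734
Iter 11: z = -0.3244 + -0.6366i, |z|^2 = 0.5104
Iter 12: z = -0.3510 + -0.2220i, |z|^2 = 0.1725
Iter 13: z = 0.0229 + -0.4792i, |z|^2 = 0.2301
Iter 14: z = -0.2801 + -0.6570i, |z|^2 = 0.5100
Iter 15: z = -0.4041 + -0.2670i, |z|^2 = 0.2346
Did not escape in 16 iterations → in set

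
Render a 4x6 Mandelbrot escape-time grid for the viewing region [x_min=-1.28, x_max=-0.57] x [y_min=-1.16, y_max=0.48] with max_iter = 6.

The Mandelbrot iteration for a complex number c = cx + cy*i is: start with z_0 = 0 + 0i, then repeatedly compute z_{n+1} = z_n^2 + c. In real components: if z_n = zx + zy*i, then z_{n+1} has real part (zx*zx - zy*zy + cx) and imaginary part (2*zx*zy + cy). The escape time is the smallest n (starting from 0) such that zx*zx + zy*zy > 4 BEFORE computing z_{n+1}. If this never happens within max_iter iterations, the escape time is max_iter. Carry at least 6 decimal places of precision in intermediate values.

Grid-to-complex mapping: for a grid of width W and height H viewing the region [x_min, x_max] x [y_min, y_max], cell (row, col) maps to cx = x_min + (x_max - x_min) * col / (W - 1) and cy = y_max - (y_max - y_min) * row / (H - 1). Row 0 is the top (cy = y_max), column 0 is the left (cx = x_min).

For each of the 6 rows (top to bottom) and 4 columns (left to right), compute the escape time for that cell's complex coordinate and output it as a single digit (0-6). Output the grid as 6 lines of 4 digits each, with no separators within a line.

(row=0, col=0): c = -1.2800 + 0.4800i → escape time 4
(row=0, col=1): c = -1.0433 + 0.4800i → escape time 5
(row=0, col=2): c = -0.8067 + 0.4800i → escape time 6
(row=0, col=3): c = -0.5700 + 0.4800i → escape time 6
(row=1, col=0): c = -1.2800 + 0.1520i → escape time 6
(row=1, col=1): c = -1.0433 + 0.1520i → escape time 6
(row=1, col=2): c = -0.8067 + 0.1520i → escape time 6
(row=1, col=3): c = -0.5700 + 0.1520i → escape time 6
(row=2, col=0): c = -1.2800 + -0.1760i → escape time 6
(row=2, col=1): c = -1.0433 + -0.1760i → escape time 6
(row=2, col=2): c = -0.8067 + -0.1760i → escape time 6
(row=2, col=3): c = -0.5700 + -0.1760i → escape time 6
(row=3, col=0): c = -1.2800 + -0.5040i → escape time 4
(row=3, col=1): c = -1.0433 + -0.5040i → escape time 5
(row=3, col=2): c = -0.8067 + -0.5040i → escape time 6
(row=3, col=3): c = -0.5700 + -0.5040i → escape time 6
(row=4, col=0): c = -1.2800 + -0.8320i → escape time 3
(row=4, col=1): c = -1.0433 + -0.8320i → escape time 3
(row=4, col=2): c = -0.8067 + -0.8320i → escape time 4
(row=4, col=3): c = -0.5700 + -0.8320i → escape time 4
(row=5, col=0): c = -1.2800 + -1.1600i → escape time 2
(row=5, col=1): c = -1.0433 + -1.1600i → escape time 3
(row=5, col=2): c = -0.8067 + -1.1600i → escape time 3
(row=5, col=3): c = -0.5700 + -1.1600i → escape time 3

Answer: 4566
6666
6666
4566
3344
2333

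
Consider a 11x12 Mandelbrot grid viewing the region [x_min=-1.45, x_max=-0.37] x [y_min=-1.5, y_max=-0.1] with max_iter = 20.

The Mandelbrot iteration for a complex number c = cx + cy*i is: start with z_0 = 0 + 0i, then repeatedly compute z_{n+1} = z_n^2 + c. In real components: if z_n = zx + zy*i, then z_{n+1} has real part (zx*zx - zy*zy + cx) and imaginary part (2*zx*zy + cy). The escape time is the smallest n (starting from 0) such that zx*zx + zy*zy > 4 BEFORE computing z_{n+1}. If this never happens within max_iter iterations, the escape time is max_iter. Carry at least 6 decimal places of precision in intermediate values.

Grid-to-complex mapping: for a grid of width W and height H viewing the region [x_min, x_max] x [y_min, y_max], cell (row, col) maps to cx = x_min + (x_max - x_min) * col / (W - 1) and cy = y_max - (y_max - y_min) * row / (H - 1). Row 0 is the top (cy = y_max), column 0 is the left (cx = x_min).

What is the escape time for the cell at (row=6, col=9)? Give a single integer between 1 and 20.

Answer: 5

Derivation:
z_0 = 0 + 0i, c = -0.4780 + -0.8636i
Iter 1: z = -0.4780 + -0.8636i, |z|^2 = 0.9744
Iter 2: z = -0.9954 + -0.0380i, |z|^2 = 0.9922
Iter 3: z = 0.5113 + -0.7880i, |z|^2 = 0.8824
Iter 4: z = -0.8375 + -1.6695i, |z|^2 = 3.4886
Iter 5: z = -2.5639 + 1.9326i, |z|^2 = 10.3087
Escaped at iteration 5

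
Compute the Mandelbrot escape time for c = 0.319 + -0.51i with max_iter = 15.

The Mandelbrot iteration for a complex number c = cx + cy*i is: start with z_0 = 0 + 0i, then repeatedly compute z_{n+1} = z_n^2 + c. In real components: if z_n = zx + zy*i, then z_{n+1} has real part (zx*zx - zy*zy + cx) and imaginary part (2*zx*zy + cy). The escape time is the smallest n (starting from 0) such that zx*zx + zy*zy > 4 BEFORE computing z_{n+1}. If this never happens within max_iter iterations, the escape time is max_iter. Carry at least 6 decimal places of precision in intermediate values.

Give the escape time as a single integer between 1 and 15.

Answer: 15

Derivation:
z_0 = 0 + 0i, c = 0.3190 + -0.5100i
Iter 1: z = 0.3190 + -0.5100i, |z|^2 = 0.3619
Iter 2: z = 0.1607 + -0.8354i, |z|^2 = 0.7237
Iter 3: z = -0.3530 + -0.7784i, |z|^2 = 0.7306
Iter 4: z = -0.1623 + 0.0396i, |z|^2 = 0.0279
Iter 5: z = 0.3438 + -0.5229i, |z|^2 = 0.3916
Iter 6: z = 0.1638 + -0.8695i, |z|^2 = 0.7828
Iter 7: z = -0.4102 + -0.7948i, |z|^2 = 0.8000
Iter 8: z = -0.1445 + 0.1421i, |z|^2 = 0.0411
Iter 9: z = 0.3197 + -0.5511i, |z|^2 = 0.4059
Iter 10: z = 0.1175 + -0.8623i, |z|^2 = 0.7574
Iter 11: z = -0.4108 + -0.7127i, |z|^2 = 0.6767
Iter 12: z = -0.0202 + 0.0756i, |z|^2 = 0.0061
Iter 13: z = 0.3137 + -0.5131i, |z|^2 = 0.3616
Iter 14: z = 0.1542 + -0.8319i, |z|^2 = 0.7158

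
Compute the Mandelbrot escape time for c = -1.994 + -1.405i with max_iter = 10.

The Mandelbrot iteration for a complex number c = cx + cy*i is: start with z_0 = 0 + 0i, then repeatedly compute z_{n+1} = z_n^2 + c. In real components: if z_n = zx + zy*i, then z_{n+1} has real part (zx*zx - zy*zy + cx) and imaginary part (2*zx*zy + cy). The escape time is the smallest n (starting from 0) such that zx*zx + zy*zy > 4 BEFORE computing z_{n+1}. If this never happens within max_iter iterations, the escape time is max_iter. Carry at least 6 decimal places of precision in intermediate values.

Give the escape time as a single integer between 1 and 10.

z_0 = 0 + 0i, c = -1.9940 + -1.4050i
Iter 1: z = -1.9940 + -1.4050i, |z|^2 = 5.9501
Escaped at iteration 1

Answer: 1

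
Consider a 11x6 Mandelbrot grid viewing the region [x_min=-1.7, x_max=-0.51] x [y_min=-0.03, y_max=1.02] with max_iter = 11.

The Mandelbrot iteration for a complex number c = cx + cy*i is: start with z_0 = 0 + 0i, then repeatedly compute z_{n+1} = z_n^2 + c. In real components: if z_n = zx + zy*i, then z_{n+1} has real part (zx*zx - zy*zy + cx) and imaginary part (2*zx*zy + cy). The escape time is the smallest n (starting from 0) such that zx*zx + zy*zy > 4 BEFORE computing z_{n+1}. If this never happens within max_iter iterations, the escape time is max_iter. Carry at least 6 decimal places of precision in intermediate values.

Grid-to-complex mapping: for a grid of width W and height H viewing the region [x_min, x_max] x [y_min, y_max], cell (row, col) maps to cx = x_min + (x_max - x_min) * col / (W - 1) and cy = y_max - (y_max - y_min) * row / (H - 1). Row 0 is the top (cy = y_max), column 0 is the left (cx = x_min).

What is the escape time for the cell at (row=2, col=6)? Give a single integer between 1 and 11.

Answer: 5

Derivation:
z_0 = 0 + 0i, c = -0.9860 + 0.6000i
Iter 1: z = -0.9860 + 0.6000i, |z|^2 = 1.3322
Iter 2: z = -0.3738 + -0.5832i, |z|^2 = 0.4799
Iter 3: z = -1.1864 + 1.0360i, |z|^2 = 2.4808
Iter 4: z = -0.6518 + -1.8582i, |z|^2 = 3.8778
Iter 5: z = -4.0142 + 3.0223i, |z|^2 = 25.2477
Escaped at iteration 5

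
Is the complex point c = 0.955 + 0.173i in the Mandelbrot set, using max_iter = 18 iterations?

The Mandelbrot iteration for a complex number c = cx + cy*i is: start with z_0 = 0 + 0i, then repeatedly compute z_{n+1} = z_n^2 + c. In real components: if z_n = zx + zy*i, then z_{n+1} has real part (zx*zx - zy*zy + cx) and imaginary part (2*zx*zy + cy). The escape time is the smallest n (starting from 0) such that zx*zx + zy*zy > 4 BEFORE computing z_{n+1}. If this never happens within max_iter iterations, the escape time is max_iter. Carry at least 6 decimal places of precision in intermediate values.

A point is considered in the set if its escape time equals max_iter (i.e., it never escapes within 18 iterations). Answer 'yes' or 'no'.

Answer: no

Derivation:
z_0 = 0 + 0i, c = 0.9550 + 0.1730i
Iter 1: z = 0.9550 + 0.1730i, |z|^2 = 0.9420
Iter 2: z = 1.8371 + 0.5034i, |z|^2 = 3.6284
Iter 3: z = 4.0765 + 2.0227i, |z|^2 = 20.7090
Escaped at iteration 3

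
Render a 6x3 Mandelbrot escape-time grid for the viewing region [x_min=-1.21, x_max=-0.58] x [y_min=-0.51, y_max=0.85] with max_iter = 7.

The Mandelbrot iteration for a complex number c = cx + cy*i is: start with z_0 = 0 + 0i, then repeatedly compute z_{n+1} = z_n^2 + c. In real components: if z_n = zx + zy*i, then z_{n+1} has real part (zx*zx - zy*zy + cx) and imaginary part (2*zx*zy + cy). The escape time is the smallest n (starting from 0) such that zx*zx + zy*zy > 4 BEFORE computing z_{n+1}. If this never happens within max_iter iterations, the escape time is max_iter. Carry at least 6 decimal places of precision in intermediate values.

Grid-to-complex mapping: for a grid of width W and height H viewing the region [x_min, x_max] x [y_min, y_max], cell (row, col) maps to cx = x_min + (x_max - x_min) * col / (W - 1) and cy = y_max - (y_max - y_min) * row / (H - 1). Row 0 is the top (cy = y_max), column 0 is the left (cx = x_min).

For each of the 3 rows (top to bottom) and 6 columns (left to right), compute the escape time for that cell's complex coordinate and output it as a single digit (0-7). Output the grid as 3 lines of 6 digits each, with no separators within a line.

(row=0, col=0): c = -1.2100 + 0.8500i → escape time 3
(row=0, col=1): c = -1.0840 + 0.8500i → escape time 3
(row=0, col=2): c = -0.9580 + 0.8500i → escape time 3
(row=0, col=3): c = -0.8320 + 0.8500i → escape time 4
(row=0, col=4): c = -0.7060 + 0.8500i → escape time 4
(row=0, col=5): c = -0.5800 + 0.8500i → escape time 4
(row=1, col=0): c = -1.2100 + 0.1700i → escape time 7
(row=1, col=1): c = -1.0840 + 0.1700i → escape time 7
(row=1, col=2): c = -0.9580 + 0.1700i → escape time 7
(row=1, col=3): c = -0.8320 + 0.1700i → escape time 7
(row=1, col=4): c = -0.7060 + 0.1700i → escape time 7
(row=1, col=5): c = -0.5800 + 0.1700i → escape time 7
(row=2, col=0): c = -1.2100 + -0.5100i → escape time 4
(row=2, col=1): c = -1.0840 + -0.5100i → escape time 5
(row=2, col=2): c = -0.9580 + -0.5100i → escape time 5
(row=2, col=3): c = -0.8320 + -0.5100i → escape time 6
(row=2, col=4): c = -0.7060 + -0.5100i → escape time 7
(row=2, col=5): c = -0.5800 + -0.5100i → escape time 7

Answer: 333444
777777
455677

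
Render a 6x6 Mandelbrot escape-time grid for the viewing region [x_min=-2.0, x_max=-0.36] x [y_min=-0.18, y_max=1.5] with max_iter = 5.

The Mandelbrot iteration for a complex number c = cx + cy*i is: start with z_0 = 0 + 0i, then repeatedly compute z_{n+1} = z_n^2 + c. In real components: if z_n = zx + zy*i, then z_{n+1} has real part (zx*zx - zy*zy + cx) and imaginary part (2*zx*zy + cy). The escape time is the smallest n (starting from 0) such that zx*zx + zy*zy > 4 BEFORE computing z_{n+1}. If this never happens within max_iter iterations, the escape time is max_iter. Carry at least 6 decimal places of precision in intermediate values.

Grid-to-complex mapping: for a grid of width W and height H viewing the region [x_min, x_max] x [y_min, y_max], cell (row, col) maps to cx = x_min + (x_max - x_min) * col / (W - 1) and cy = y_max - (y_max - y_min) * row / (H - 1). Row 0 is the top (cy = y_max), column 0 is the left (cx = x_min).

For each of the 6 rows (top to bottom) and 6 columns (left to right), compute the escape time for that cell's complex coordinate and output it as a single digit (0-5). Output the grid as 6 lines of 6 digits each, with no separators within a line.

Answer: 111222
112333
133345
134555
155555
145555

Derivation:
(row=0, col=0): c = -2.0000 + 1.5000i → escape time 1
(row=0, col=1): c = -1.6720 + 1.5000i → escape time 1
(row=0, col=2): c = -1.3440 + 1.5000i → escape time 1
(row=0, col=3): c = -1.0160 + 1.5000i → escape time 2
(row=0, col=4): c = -0.6880 + 1.5000i → escape time 2
(row=0, col=5): c = -0.3600 + 1.5000i → escape time 2
(row=1, col=0): c = -2.0000 + 1.1640i → escape time 1
(row=1, col=1): c = -1.6720 + 1.1640i → escape time 1
(row=1, col=2): c = -1.3440 + 1.1640i → escape time 2
(row=1, col=3): c = -1.0160 + 1.1640i → escape time 3
(row=1, col=4): c = -0.6880 + 1.1640i → escape time 3
(row=1, col=5): c = -0.3600 + 1.1640i → escape time 3
(row=2, col=0): c = -2.0000 + 0.8280i → escape time 1
(row=2, col=1): c = -1.6720 + 0.8280i → escape time 3
(row=2, col=2): c = -1.3440 + 0.8280i → escape time 3
(row=2, col=3): c = -1.0160 + 0.8280i → escape time 3
(row=2, col=4): c = -0.6880 + 0.8280i → escape time 4
(row=2, col=5): c = -0.3600 + 0.8280i → escape time 5
(row=3, col=0): c = -2.0000 + 0.4920i → escape time 1
(row=3, col=1): c = -1.6720 + 0.4920i → escape time 3
(row=3, col=2): c = -1.3440 + 0.4920i → escape time 4
(row=3, col=3): c = -1.0160 + 0.4920i → escape time 5
(row=3, col=4): c = -0.6880 + 0.4920i → escape time 5
(row=3, col=5): c = -0.3600 + 0.4920i → escape time 5
(row=4, col=0): c = -2.0000 + 0.1560i → escape time 1
(row=4, col=1): c = -1.6720 + 0.1560i → escape time 5
(row=4, col=2): c = -1.3440 + 0.1560i → escape time 5
(row=4, col=3): c = -1.0160 + 0.1560i → escape time 5
(row=4, col=4): c = -0.6880 + 0.1560i → escape time 5
(row=4, col=5): c = -0.3600 + 0.1560i → escape time 5
(row=5, col=0): c = -2.0000 + -0.1800i → escape time 1
(row=5, col=1): c = -1.6720 + -0.1800i → escape time 4
(row=5, col=2): c = -1.3440 + -0.1800i → escape time 5
(row=5, col=3): c = -1.0160 + -0.1800i → escape time 5
(row=5, col=4): c = -0.6880 + -0.1800i → escape time 5
(row=5, col=5): c = -0.3600 + -0.1800i → escape time 5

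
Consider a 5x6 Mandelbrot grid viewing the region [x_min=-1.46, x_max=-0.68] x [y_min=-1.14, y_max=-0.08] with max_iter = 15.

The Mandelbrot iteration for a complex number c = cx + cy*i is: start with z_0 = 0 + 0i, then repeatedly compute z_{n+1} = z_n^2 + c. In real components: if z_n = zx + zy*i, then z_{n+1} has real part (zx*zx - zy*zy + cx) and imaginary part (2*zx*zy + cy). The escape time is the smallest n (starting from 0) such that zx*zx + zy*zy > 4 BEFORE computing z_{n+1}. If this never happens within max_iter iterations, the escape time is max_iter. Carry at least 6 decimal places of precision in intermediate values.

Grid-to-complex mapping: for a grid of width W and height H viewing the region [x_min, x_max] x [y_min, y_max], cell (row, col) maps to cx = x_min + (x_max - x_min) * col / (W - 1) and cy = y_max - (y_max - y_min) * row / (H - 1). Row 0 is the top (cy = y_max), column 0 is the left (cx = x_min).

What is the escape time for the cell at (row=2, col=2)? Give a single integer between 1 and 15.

Answer: 5

Derivation:
z_0 = 0 + 0i, c = -1.0700 + -0.5040i
Iter 1: z = -1.0700 + -0.5040i, |z|^2 = 1.3989
Iter 2: z = -0.1791 + 0.5746i, |z|^2 = 0.3622
Iter 3: z = -1.3680 + -0.7098i, |z|^2 = 2.3754
Iter 4: z = 0.2977 + 1.4381i, |z|^2 = 2.1568
Iter 5: z = -3.0496 + 0.3522i, |z|^2 = 9.4242
Escaped at iteration 5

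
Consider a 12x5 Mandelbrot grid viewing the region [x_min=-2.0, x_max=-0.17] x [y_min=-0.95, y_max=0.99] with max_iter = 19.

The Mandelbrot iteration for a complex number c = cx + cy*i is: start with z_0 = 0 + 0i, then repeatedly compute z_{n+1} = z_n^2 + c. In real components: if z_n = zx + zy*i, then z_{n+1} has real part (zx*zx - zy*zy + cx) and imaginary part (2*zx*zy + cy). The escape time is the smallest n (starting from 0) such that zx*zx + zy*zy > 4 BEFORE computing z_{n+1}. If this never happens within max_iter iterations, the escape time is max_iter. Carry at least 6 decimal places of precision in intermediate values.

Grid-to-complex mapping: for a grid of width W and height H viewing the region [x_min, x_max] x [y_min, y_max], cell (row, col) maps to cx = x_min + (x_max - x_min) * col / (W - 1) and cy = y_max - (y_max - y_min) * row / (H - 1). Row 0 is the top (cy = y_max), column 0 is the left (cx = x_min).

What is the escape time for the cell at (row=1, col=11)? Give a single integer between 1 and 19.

Answer: 19

Derivation:
z_0 = 0 + 0i, c = -0.1700 + 0.5050i
Iter 1: z = -0.1700 + 0.5050i, |z|^2 = 0.2839
Iter 2: z = -0.3961 + 0.3333i, |z|^2 = 0.2680
Iter 3: z = -0.1242 + 0.2409i, |z|^2 = 0.0735
Iter 4: z = -0.2126 + 0.4452i, |z|^2 = 0.2434
Iter 5: z = -0.3230 + 0.3157i, |z|^2 = 0.2040
Iter 6: z = -0.1654 + 0.3011i, |z|^2 = 0.1180
Iter 7: z = -0.2333 + 0.4054i, |z|^2 = 0.2188
Iter 8: z = -0.2799 + 0.3158i, |z|^2 = 0.1781
Iter 9: z = -0.1914 + 0.3282i, |z|^2 = 0.1443
Iter 10: z = -0.2411 + 0.3794i, |z|^2 = 0.2021
Iter 11: z = -0.2558 + 0.3221i, |z|^2 = 0.1692
Iter 12: z = -0.2083 + 0.3402i, |z|^2 = 0.1591
Iter 13: z = -0.2424 + 0.3633i, |z|^2 = 0.1907
Iter 14: z = -0.2432 + 0.3289i, |z|^2 = 0.1673
Iter 15: z = -0.2190 + 0.3450i, |z|^2 = 0.1670
Iter 16: z = -0.2411 + 0.3539i, |z|^2 = 0.1833
Iter 17: z = -0.2371 + 0.3344i, |z|^2 = 0.1680
Iter 18: z = -0.2256 + 0.3464i, |z|^2 = 0.1709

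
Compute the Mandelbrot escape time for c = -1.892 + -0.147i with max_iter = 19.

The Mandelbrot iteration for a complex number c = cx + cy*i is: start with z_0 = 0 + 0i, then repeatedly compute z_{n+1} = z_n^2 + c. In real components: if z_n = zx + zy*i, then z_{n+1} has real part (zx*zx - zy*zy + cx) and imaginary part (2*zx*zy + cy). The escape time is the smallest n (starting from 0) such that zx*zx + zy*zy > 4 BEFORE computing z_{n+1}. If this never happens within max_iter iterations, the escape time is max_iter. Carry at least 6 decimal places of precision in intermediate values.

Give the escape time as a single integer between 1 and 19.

z_0 = 0 + 0i, c = -1.8920 + -0.1470i
Iter 1: z = -1.8920 + -0.1470i, |z|^2 = 3.6013
Iter 2: z = 1.6661 + 0.4092i, |z|^2 = 2.9432
Iter 3: z = 0.7163 + 1.2167i, |z|^2 = 1.9933
Iter 4: z = -2.8592 + 1.5959i, |z|^2 = 10.7221
Escaped at iteration 4

Answer: 4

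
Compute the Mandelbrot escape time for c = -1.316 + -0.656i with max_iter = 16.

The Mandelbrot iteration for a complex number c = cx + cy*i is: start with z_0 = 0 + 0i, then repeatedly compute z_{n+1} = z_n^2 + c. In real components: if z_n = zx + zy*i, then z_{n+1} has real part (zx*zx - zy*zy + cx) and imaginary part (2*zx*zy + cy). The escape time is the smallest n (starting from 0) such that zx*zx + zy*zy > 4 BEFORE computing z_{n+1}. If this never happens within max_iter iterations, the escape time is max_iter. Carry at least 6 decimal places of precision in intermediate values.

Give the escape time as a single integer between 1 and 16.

Answer: 3

Derivation:
z_0 = 0 + 0i, c = -1.3160 + -0.6560i
Iter 1: z = -1.3160 + -0.6560i, |z|^2 = 2.1622
Iter 2: z = -0.0145 + 1.0706i, |z|^2 = 1.1464
Iter 3: z = -2.4620 + -0.6870i, |z|^2 = 6.5332
Escaped at iteration 3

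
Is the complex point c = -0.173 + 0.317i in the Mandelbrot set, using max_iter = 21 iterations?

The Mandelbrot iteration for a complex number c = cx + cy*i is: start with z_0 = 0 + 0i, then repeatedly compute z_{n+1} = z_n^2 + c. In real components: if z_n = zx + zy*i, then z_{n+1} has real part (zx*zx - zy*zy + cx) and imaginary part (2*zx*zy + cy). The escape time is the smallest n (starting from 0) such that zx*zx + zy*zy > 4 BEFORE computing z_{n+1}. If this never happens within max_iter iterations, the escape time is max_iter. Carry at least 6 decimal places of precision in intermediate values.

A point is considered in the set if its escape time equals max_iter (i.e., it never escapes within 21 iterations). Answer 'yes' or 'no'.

Answer: yes

Derivation:
z_0 = 0 + 0i, c = -0.1730 + 0.3170i
Iter 1: z = -0.1730 + 0.3170i, |z|^2 = 0.1304
Iter 2: z = -0.2436 + 0.2073i, |z|^2 = 0.1023
Iter 3: z = -0.1567 + 0.2160i, |z|^2 = 0.0712
Iter 4: z = -0.1951 + 0.2493i, |z|^2 = 0.1002
Iter 5: z = -0.1971 + 0.2197i, |z|^2 = 0.0871
Iter 6: z = -0.1824 + 0.2304i, |z|^2 = 0.0864
Iter 7: z = -0.1928 + 0.2329i, |z|^2 = 0.0914
Iter 8: z = -0.1901 + 0.2272i, |z|^2 = 0.0877
Iter 9: z = -0.1885 + 0.2306i, |z|^2 = 0.0887
Iter 10: z = -0.1907 + 0.2301i, |z|^2 = 0.0893
Iter 11: z = -0.1896 + 0.2293i, |z|^2 = 0.0885
Iter 12: z = -0.1896 + 0.2301i, |z|^2 = 0.0889
Iter 13: z = -0.1900 + 0.2297i, |z|^2 = 0.0889
Iter 14: z = -0.1897 + 0.2297i, |z|^2 = 0.0887
Iter 15: z = -0.1898 + 0.2299i, |z|^2 = 0.0888
Iter 16: z = -0.1898 + 0.2298i, |z|^2 = 0.0888
Iter 17: z = -0.1898 + 0.2298i, |z|^2 = 0.0888
Iter 18: z = -0.1898 + 0.2298i, |z|^2 = 0.0888
Iter 19: z = -0.1898 + 0.2298i, |z|^2 = 0.0888
Iter 20: z = -0.1898 + 0.2298i, |z|^2 = 0.0888
Did not escape in 21 iterations → in set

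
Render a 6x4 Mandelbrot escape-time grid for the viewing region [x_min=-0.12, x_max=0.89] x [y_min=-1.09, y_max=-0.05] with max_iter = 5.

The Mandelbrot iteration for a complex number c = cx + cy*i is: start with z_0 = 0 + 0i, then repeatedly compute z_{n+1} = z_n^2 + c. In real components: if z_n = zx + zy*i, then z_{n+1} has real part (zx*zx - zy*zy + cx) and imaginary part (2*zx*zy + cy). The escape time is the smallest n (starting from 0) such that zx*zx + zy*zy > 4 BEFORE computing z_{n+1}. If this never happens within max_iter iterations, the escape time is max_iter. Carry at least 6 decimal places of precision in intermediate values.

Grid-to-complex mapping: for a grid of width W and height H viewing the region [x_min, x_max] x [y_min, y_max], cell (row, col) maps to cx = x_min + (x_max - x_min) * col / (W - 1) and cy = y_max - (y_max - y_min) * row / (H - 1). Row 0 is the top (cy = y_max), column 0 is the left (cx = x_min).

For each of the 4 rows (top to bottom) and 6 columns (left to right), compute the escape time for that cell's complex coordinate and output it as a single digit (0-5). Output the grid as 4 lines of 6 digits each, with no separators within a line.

Answer: 555533
555533
555332
543222

Derivation:
(row=0, col=0): c = -0.1200 + -0.0500i → escape time 5
(row=0, col=1): c = 0.0820 + -0.0500i → escape time 5
(row=0, col=2): c = 0.2840 + -0.0500i → escape time 5
(row=0, col=3): c = 0.4860 + -0.0500i → escape time 5
(row=0, col=4): c = 0.6880 + -0.0500i → escape time 3
(row=0, col=5): c = 0.8900 + -0.0500i → escape time 3
(row=1, col=0): c = -0.1200 + -0.3967i → escape time 5
(row=1, col=1): c = 0.0820 + -0.3967i → escape time 5
(row=1, col=2): c = 0.2840 + -0.3967i → escape time 5
(row=1, col=3): c = 0.4860 + -0.3967i → escape time 5
(row=1, col=4): c = 0.6880 + -0.3967i → escape time 3
(row=1, col=5): c = 0.8900 + -0.3967i → escape time 3
(row=2, col=0): c = -0.1200 + -0.7433i → escape time 5
(row=2, col=1): c = 0.0820 + -0.7433i → escape time 5
(row=2, col=2): c = 0.2840 + -0.7433i → escape time 5
(row=2, col=3): c = 0.4860 + -0.7433i → escape time 3
(row=2, col=4): c = 0.6880 + -0.7433i → escape time 3
(row=2, col=5): c = 0.8900 + -0.7433i → escape time 2
(row=3, col=0): c = -0.1200 + -1.0900i → escape time 5
(row=3, col=1): c = 0.0820 + -1.0900i → escape time 4
(row=3, col=2): c = 0.2840 + -1.0900i → escape time 3
(row=3, col=3): c = 0.4860 + -1.0900i → escape time 2
(row=3, col=4): c = 0.6880 + -1.0900i → escape time 2
(row=3, col=5): c = 0.8900 + -1.0900i → escape time 2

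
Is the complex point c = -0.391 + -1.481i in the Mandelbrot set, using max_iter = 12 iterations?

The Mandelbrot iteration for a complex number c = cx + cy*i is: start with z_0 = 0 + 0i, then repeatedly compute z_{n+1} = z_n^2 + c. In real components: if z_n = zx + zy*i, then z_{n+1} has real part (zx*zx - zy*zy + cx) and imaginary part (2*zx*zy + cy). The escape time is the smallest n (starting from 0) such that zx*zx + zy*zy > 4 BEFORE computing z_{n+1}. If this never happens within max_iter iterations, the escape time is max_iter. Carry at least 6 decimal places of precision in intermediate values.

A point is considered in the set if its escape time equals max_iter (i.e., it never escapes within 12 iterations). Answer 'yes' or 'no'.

z_0 = 0 + 0i, c = -0.3910 + -1.4810i
Iter 1: z = -0.3910 + -1.4810i, |z|^2 = 2.3462
Iter 2: z = -2.4315 + -0.3229i, |z|^2 = 6.0163
Escaped at iteration 2

Answer: no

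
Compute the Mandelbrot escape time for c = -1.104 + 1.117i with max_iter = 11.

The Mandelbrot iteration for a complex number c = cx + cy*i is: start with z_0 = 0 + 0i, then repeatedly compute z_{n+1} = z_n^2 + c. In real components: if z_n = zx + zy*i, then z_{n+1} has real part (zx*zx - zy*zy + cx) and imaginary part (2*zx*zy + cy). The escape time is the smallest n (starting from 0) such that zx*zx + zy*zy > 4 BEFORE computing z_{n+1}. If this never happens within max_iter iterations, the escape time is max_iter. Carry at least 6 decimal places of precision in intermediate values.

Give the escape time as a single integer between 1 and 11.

z_0 = 0 + 0i, c = -1.1040 + 1.1170i
Iter 1: z = -1.1040 + 1.1170i, |z|^2 = 2.4665
Iter 2: z = -1.1329 + -1.3493i, |z|^2 = 3.1041
Iter 3: z = -1.6413 + 4.1743i, |z|^2 = 20.1183
Escaped at iteration 3

Answer: 3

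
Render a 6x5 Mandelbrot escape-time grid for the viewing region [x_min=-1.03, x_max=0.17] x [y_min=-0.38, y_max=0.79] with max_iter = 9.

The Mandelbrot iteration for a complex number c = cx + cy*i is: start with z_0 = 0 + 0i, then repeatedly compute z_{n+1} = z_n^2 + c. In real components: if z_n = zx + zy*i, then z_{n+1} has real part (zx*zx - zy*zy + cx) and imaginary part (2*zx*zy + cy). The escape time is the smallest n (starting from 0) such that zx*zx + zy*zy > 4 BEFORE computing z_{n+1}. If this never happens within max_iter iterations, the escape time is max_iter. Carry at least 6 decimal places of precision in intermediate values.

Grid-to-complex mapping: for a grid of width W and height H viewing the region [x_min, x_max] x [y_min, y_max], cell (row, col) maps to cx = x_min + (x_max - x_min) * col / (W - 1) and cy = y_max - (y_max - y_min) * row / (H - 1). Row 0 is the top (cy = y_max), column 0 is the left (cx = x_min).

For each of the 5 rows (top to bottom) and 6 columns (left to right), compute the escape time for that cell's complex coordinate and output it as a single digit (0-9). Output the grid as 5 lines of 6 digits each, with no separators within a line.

(row=0, col=0): c = -1.0300 + 0.7900i → escape time 3
(row=0, col=1): c = -0.7900 + 0.7900i → escape time 4
(row=0, col=2): c = -0.5500 + 0.7900i → escape time 5
(row=0, col=3): c = -0.3100 + 0.7900i → escape time 8
(row=0, col=4): c = -0.0700 + 0.7900i → escape time 9
(row=0, col=5): c = 0.1700 + 0.7900i → escape time 5
(row=1, col=0): c = -1.0300 + 0.4975i → escape time 5
(row=1, col=1): c = -0.7900 + 0.4975i → escape time 6
(row=1, col=2): c = -0.5500 + 0.4975i → escape time 9
(row=1, col=3): c = -0.3100 + 0.4975i → escape time 9
(row=1, col=4): c = -0.0700 + 0.4975i → escape time 9
(row=1, col=5): c = 0.1700 + 0.4975i → escape time 9
(row=2, col=0): c = -1.0300 + 0.2050i → escape time 9
(row=2, col=1): c = -0.7900 + 0.2050i → escape time 9
(row=2, col=2): c = -0.5500 + 0.2050i → escape time 9
(row=2, col=3): c = -0.3100 + 0.2050i → escape time 9
(row=2, col=4): c = -0.0700 + 0.2050i → escape time 9
(row=2, col=5): c = 0.1700 + 0.2050i → escape time 9
(row=3, col=0): c = -1.0300 + -0.0875i → escape time 9
(row=3, col=1): c = -0.7900 + -0.0875i → escape time 9
(row=3, col=2): c = -0.5500 + -0.0875i → escape time 9
(row=3, col=3): c = -0.3100 + -0.0875i → escape time 9
(row=3, col=4): c = -0.0700 + -0.0875i → escape time 9
(row=3, col=5): c = 0.1700 + -0.0875i → escape time 9
(row=4, col=0): c = -1.0300 + -0.3800i → escape time 9
(row=4, col=1): c = -0.7900 + -0.3800i → escape time 8
(row=4, col=2): c = -0.5500 + -0.3800i → escape time 9
(row=4, col=3): c = -0.3100 + -0.3800i → escape time 9
(row=4, col=4): c = -0.0700 + -0.3800i → escape time 9
(row=4, col=5): c = 0.1700 + -0.3800i → escape time 9

Answer: 345895
569999
999999
999999
989999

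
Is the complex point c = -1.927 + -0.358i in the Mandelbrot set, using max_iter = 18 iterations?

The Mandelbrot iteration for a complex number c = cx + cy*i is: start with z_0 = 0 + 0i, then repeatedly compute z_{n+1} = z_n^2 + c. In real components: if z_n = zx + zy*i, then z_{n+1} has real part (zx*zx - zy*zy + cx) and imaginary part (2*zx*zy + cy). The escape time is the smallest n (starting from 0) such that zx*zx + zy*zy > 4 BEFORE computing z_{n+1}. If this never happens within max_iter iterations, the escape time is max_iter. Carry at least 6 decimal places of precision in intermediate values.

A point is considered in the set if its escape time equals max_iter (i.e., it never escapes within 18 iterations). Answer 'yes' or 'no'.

Answer: no

Derivation:
z_0 = 0 + 0i, c = -1.9270 + -0.3580i
Iter 1: z = -1.9270 + -0.3580i, |z|^2 = 3.8415
Iter 2: z = 1.6582 + 1.0217i, |z|^2 = 3.7934
Iter 3: z = -0.2214 + 3.0304i, |z|^2 = 9.2324
Escaped at iteration 3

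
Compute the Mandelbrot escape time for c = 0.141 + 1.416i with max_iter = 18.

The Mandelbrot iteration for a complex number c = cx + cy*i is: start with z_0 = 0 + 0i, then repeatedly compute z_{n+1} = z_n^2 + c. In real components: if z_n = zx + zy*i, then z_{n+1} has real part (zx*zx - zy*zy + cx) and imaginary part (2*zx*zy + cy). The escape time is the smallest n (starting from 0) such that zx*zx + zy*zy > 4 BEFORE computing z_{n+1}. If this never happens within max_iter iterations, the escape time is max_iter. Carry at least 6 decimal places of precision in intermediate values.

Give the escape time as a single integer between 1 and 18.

Answer: 2

Derivation:
z_0 = 0 + 0i, c = 0.1410 + 1.4160i
Iter 1: z = 0.1410 + 1.4160i, |z|^2 = 2.0249
Iter 2: z = -1.8442 + 1.8153i, |z|^2 = 6.6963
Escaped at iteration 2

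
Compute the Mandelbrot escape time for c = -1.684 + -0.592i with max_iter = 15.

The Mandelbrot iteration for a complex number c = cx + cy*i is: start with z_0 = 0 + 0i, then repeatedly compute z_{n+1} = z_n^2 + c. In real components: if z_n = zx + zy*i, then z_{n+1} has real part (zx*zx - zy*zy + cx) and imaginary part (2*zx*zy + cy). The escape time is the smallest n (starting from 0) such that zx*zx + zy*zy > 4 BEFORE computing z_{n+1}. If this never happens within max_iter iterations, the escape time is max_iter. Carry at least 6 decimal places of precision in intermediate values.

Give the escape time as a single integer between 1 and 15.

Answer: 3

Derivation:
z_0 = 0 + 0i, c = -1.6840 + -0.5920i
Iter 1: z = -1.6840 + -0.5920i, |z|^2 = 3.1863
Iter 2: z = 0.8014 + 1.4019i, |z|^2 = 2.6074
Iter 3: z = -3.0070 + 1.6549i, |z|^2 = 11.7805
Escaped at iteration 3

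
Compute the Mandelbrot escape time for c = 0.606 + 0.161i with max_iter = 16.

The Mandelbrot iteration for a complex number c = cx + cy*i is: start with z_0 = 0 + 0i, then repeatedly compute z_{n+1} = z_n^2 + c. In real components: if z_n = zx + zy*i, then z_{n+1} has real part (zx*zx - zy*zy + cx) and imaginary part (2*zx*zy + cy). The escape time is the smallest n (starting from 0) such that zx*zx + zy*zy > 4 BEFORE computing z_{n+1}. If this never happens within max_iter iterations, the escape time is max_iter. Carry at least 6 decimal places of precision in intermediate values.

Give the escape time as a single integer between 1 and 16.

Answer: 4

Derivation:
z_0 = 0 + 0i, c = 0.6060 + 0.1610i
Iter 1: z = 0.6060 + 0.1610i, |z|^2 = 0.3932
Iter 2: z = 0.9473 + 0.3561i, |z|^2 = 1.0242
Iter 3: z = 1.3766 + 0.8357i, |z|^2 = 2.5934
Iter 4: z = 1.8025 + 2.4619i, |z|^2 = 9.3100
Escaped at iteration 4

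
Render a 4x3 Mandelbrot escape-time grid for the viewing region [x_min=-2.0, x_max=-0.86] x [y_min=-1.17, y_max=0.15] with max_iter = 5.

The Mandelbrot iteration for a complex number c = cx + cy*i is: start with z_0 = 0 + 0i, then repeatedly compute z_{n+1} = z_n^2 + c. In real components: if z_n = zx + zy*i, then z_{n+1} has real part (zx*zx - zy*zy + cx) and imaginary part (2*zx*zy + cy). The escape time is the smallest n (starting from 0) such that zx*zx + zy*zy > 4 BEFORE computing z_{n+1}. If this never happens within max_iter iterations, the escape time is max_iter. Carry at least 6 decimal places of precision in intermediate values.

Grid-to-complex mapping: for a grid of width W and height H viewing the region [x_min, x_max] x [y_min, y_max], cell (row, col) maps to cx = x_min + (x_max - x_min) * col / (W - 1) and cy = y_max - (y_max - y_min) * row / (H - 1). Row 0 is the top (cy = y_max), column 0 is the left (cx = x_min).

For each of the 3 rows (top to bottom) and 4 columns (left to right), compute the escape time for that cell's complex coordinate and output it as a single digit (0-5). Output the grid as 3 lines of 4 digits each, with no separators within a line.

Answer: 1555
1345
1223

Derivation:
(row=0, col=0): c = -2.0000 + 0.1500i → escape time 1
(row=0, col=1): c = -1.6200 + 0.1500i → escape time 5
(row=0, col=2): c = -1.2400 + 0.1500i → escape time 5
(row=0, col=3): c = -0.8600 + 0.1500i → escape time 5
(row=1, col=0): c = -2.0000 + -0.5100i → escape time 1
(row=1, col=1): c = -1.6200 + -0.5100i → escape time 3
(row=1, col=2): c = -1.2400 + -0.5100i → escape time 4
(row=1, col=3): c = -0.8600 + -0.5100i → escape time 5
(row=2, col=0): c = -2.0000 + -1.1700i → escape time 1
(row=2, col=1): c = -1.6200 + -1.1700i → escape time 2
(row=2, col=2): c = -1.2400 + -1.1700i → escape time 2
(row=2, col=3): c = -0.8600 + -1.1700i → escape time 3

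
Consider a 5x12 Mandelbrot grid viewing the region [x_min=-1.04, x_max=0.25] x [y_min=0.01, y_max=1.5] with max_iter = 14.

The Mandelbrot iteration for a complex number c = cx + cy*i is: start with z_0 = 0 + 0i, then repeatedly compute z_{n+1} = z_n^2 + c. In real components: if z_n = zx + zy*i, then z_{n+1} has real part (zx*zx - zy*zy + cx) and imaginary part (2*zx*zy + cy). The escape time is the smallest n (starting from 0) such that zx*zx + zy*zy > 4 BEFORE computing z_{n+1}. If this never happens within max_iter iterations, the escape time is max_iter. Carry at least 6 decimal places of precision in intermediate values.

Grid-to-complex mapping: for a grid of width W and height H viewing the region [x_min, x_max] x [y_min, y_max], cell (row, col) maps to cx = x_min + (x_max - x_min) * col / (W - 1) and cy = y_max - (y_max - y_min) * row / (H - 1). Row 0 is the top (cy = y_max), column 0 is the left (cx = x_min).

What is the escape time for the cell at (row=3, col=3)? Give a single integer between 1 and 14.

Answer: 5

Derivation:
z_0 = 0 + 0i, c = -0.0725 + 1.0936i
Iter 1: z = -0.0725 + 1.0936i, |z|^2 = 1.2013
Iter 2: z = -1.2633 + 0.9351i, |z|^2 = 2.4702
Iter 3: z = 0.6491 + -1.2689i, |z|^2 = 2.0313
Iter 4: z = -1.2612 + -0.5535i, |z|^2 = 1.8970
Iter 5: z = 1.2119 + 2.4897i, |z|^2 = 7.6674
Escaped at iteration 5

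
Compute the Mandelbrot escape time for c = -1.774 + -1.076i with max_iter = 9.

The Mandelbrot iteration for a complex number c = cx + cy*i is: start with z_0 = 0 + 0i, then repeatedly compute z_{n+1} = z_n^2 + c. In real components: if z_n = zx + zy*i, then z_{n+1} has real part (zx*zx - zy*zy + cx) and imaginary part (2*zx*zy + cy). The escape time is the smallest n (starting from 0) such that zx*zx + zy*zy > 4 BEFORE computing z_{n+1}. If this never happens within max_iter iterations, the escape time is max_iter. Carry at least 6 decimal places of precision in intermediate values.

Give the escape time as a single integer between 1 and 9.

z_0 = 0 + 0i, c = -1.7740 + -1.0760i
Iter 1: z = -1.7740 + -1.0760i, |z|^2 = 4.3049
Escaped at iteration 1

Answer: 1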